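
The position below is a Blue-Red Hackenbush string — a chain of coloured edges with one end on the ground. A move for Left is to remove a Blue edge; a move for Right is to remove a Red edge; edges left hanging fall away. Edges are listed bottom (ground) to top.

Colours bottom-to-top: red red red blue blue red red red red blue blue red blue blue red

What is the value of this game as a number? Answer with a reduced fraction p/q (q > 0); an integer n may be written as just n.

-10131/4096

r: Left { ∅ }, Right { 0 } gives simplest -1
rr: Left { ∅ }, Right { -1; 0 } gives simplest -2
rrr: Left { ∅ }, Right { -2; -1; 0 } gives simplest -3
rrrb: Left { -3 }, Right { -2; -1; 0 } gives simplest -5/2
rrrbb: Left { -3; -5/2 }, Right { -2; -1; 0 } gives simplest -9/4
rrrbbr: Left { -3; -5/2 }, Right { -9/4; -2; -1; 0 } gives simplest -19/8
rrrbbrr: Left { -3; -5/2 }, Right { -19/8; -9/4; -2; -1; 0 } gives simplest -39/16
rrrbbrrr: Left { -3; -5/2 }, Right { -39/16; -19/8; -9/4; -2; -1; 0 } gives simplest -79/32
rrrbbrrrr: Left { -3; -5/2 }, Right { -79/32; -39/16; -19/8; -9/4; -2; -1; 0 } gives simplest -159/64
rrrbbrrrrb: Left { -3; -5/2; -159/64 }, Right { -79/32; -39/16; -19/8; -9/4; -2; -1; 0 } gives simplest -317/128
rrrbbrrrrbb: Left { -3; -5/2; -159/64; -317/128 }, Right { -79/32; -39/16; -19/8; -9/4; -2; -1; 0 } gives simplest -633/256
rrrbbrrrrbbr: Left { -3; -5/2; -159/64; -317/128 }, Right { -633/256; -79/32; -39/16; -19/8; -9/4; -2; -1; 0 } gives simplest -1267/512
rrrbbrrrrbbrb: Left { -3; -5/2; -159/64; -317/128; -1267/512 }, Right { -633/256; -79/32; -39/16; -19/8; -9/4; -2; -1; 0 } gives simplest -2533/1024
rrrbbrrrrbbrbb: Left { -3; -5/2; -159/64; -317/128; -1267/512; -2533/1024 }, Right { -633/256; -79/32; -39/16; -19/8; -9/4; -2; -1; 0 } gives simplest -5065/2048
rrrbbrrrrbbrbbr: Left { -3; -5/2; -159/64; -317/128; -1267/512; -2533/1024 }, Right { -5065/2048; -633/256; -79/32; -39/16; -19/8; -9/4; -2; -1; 0 } gives simplest -10131/4096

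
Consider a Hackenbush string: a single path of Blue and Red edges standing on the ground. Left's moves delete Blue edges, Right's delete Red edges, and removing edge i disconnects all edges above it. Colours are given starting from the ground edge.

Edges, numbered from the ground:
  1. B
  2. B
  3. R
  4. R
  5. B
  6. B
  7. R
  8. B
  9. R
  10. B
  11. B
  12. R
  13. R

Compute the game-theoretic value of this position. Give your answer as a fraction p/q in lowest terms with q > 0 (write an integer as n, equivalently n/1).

Recurse on prefixes of the 13-edge string B B R R B B R B R B B R R:
edge 1 of 13 (B): { 0 | none } gives 1
edge 2 of 13 (B): { 0 1 | none } gives 2
edge 3 of 13 (R): { 0 1 | 2 } gives 3/2
edge 4 of 13 (R): { 0 1 | 3/2 2 } gives 5/4
edge 5 of 13 (B): { 0 1 5/4 | 3/2 2 } gives 11/8
edge 6 of 13 (B): { 0 1 5/4 11/8 | 3/2 2 } gives 23/16
edge 7 of 13 (R): { 0 1 5/4 11/8 | 23/16 3/2 2 } gives 45/32
edge 8 of 13 (B): { 0 1 5/4 11/8 45/32 | 23/16 3/2 2 } gives 91/64
edge 9 of 13 (R): { 0 1 5/4 11/8 45/32 | 91/64 23/16 3/2 2 } gives 181/128
edge 10 of 13 (B): { 0 1 5/4 11/8 45/32 181/128 | 91/64 23/16 3/2 2 } gives 363/256
edge 11 of 13 (B): { 0 1 5/4 11/8 45/32 181/128 363/256 | 91/64 23/16 3/2 2 } gives 727/512
edge 12 of 13 (R): { 0 1 5/4 11/8 45/32 181/128 363/256 | 727/512 91/64 23/16 3/2 2 } gives 1453/1024
edge 13 of 13 (R): { 0 1 5/4 11/8 45/32 181/128 363/256 | 1453/1024 727/512 91/64 23/16 3/2 2 } gives 2905/2048

2905/2048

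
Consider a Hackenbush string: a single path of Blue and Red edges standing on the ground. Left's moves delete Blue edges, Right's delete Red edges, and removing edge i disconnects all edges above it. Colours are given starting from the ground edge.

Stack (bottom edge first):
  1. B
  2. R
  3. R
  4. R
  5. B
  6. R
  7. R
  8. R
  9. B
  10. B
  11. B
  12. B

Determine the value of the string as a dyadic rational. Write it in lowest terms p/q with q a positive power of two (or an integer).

287/2048

Recurse on prefixes of the 12-edge string B R R R B R R R B B B B:
value_1 [B]  L=[0]  R=[(no moves)]  gives 1
value_2 [BR]  L=[0]  R=[1]  gives 1/2
value_3 [BRR]  L=[0]  R=[1/2, 1]  gives 1/4
value_4 [BRRR]  L=[0]  R=[1/4, 1/2, 1]  gives 1/8
value_5 [BRRRB]  L=[0, 1/8]  R=[1/4, 1/2, 1]  gives 3/16
value_6 [BRRRBR]  L=[0, 1/8]  R=[3/16, 1/4, 1/2, 1]  gives 5/32
value_7 [BRRRBRR]  L=[0, 1/8]  R=[5/32, 3/16, 1/4, 1/2, 1]  gives 9/64
value_8 [BRRRBRRR]  L=[0, 1/8]  R=[9/64, 5/32, 3/16, 1/4, 1/2, 1]  gives 17/128
value_9 [BRRRBRRRB]  L=[0, 1/8, 17/128]  R=[9/64, 5/32, 3/16, 1/4, 1/2, 1]  gives 35/256
value_10 [BRRRBRRRBB]  L=[0, 1/8, 17/128, 35/256]  R=[9/64, 5/32, 3/16, 1/4, 1/2, 1]  gives 71/512
value_11 [BRRRBRRRBBB]  L=[0, 1/8, 17/128, 35/256, 71/512]  R=[9/64, 5/32, 3/16, 1/4, 1/2, 1]  gives 143/1024
value_12 [BRRRBRRRBBBB]  L=[0, 1/8, 17/128, 35/256, 71/512, 143/1024]  R=[9/64, 5/32, 3/16, 1/4, 1/2, 1]  gives 287/2048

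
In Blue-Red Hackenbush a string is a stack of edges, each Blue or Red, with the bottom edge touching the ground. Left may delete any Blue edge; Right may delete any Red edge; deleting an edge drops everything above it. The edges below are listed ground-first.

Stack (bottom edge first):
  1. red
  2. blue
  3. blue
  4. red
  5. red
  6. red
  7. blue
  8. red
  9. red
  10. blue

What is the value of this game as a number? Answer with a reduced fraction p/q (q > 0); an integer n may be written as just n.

-237/512

v(r) = { none | 0 } gives -1
v(rb) = { -1 | 0 } gives -1/2
v(rbb) = { -1,-1/2 | 0 } gives -1/4
v(rbbr) = { -1,-1/2 | -1/4,0 } gives -3/8
v(rbbrr) = { -1,-1/2 | -3/8,-1/4,0 } gives -7/16
v(rbbrrr) = { -1,-1/2 | -7/16,-3/8,-1/4,0 } gives -15/32
v(rbbrrrb) = { -1,-1/2,-15/32 | -7/16,-3/8,-1/4,0 } gives -29/64
v(rbbrrrbr) = { -1,-1/2,-15/32 | -29/64,-7/16,-3/8,-1/4,0 } gives -59/128
v(rbbrrrbrr) = { -1,-1/2,-15/32 | -59/128,-29/64,-7/16,-3/8,-1/4,0 } gives -119/256
v(rbbrrrbrrb) = { -1,-1/2,-15/32,-119/256 | -59/128,-29/64,-7/16,-3/8,-1/4,0 } gives -237/512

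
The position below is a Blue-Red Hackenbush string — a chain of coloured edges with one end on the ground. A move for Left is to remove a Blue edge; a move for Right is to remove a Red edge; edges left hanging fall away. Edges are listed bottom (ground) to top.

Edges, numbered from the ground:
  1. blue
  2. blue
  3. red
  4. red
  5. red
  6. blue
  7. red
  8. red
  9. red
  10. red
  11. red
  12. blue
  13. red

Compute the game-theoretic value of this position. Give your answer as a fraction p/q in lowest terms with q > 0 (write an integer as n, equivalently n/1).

edge 1 of 13 (blue): { 0 | — } → 1
edge 2 of 13 (blue): { 0, 1 | — } → 2
edge 3 of 13 (red): { 0, 1 | 2 } → 3/2
edge 4 of 13 (red): { 0, 1 | 3/2, 2 } → 5/4
edge 5 of 13 (red): { 0, 1 | 5/4, 3/2, 2 } → 9/8
edge 6 of 13 (blue): { 0, 1, 9/8 | 5/4, 3/2, 2 } → 19/16
edge 7 of 13 (red): { 0, 1, 9/8 | 19/16, 5/4, 3/2, 2 } → 37/32
edge 8 of 13 (red): { 0, 1, 9/8 | 37/32, 19/16, 5/4, 3/2, 2 } → 73/64
edge 9 of 13 (red): { 0, 1, 9/8 | 73/64, 37/32, 19/16, 5/4, 3/2, 2 } → 145/128
edge 10 of 13 (red): { 0, 1, 9/8 | 145/128, 73/64, 37/32, 19/16, 5/4, 3/2, 2 } → 289/256
edge 11 of 13 (red): { 0, 1, 9/8 | 289/256, 145/128, 73/64, 37/32, 19/16, 5/4, 3/2, 2 } → 577/512
edge 12 of 13 (blue): { 0, 1, 9/8, 577/512 | 289/256, 145/128, 73/64, 37/32, 19/16, 5/4, 3/2, 2 } → 1155/1024
edge 13 of 13 (red): { 0, 1, 9/8, 577/512 | 1155/1024, 289/256, 145/128, 73/64, 37/32, 19/16, 5/4, 3/2, 2 } → 2309/2048

2309/2048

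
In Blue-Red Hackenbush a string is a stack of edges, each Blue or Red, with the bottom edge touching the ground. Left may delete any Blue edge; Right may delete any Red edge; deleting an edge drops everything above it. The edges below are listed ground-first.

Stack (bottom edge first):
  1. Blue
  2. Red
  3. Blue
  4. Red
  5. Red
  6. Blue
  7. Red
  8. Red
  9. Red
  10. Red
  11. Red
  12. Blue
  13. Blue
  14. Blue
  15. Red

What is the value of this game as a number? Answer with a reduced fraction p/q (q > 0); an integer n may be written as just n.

9245/16384

1 of 15 · B · max L 0 · min R +∞ ⇒ 1
2 of 15 · BR · max L 0 · min R 1 ⇒ 1/2
3 of 15 · BRB · max L 1/2 · min R 1 ⇒ 3/4
4 of 15 · BRBR · max L 1/2 · min R 3/4 ⇒ 5/8
5 of 15 · BRBRR · max L 1/2 · min R 5/8 ⇒ 9/16
6 of 15 · BRBRRB · max L 9/16 · min R 5/8 ⇒ 19/32
7 of 15 · BRBRRBR · max L 9/16 · min R 19/32 ⇒ 37/64
8 of 15 · BRBRRBRR · max L 9/16 · min R 37/64 ⇒ 73/128
9 of 15 · BRBRRBRRR · max L 9/16 · min R 73/128 ⇒ 145/256
10 of 15 · BRBRRBRRRR · max L 9/16 · min R 145/256 ⇒ 289/512
11 of 15 · BRBRRBRRRRR · max L 9/16 · min R 289/512 ⇒ 577/1024
12 of 15 · BRBRRBRRRRRB · max L 577/1024 · min R 289/512 ⇒ 1155/2048
13 of 15 · BRBRRBRRRRRBB · max L 1155/2048 · min R 289/512 ⇒ 2311/4096
14 of 15 · BRBRRBRRRRRBBB · max L 2311/4096 · min R 289/512 ⇒ 4623/8192
15 of 15 · BRBRRBRRRRRBBBR · max L 2311/4096 · min R 4623/8192 ⇒ 9245/16384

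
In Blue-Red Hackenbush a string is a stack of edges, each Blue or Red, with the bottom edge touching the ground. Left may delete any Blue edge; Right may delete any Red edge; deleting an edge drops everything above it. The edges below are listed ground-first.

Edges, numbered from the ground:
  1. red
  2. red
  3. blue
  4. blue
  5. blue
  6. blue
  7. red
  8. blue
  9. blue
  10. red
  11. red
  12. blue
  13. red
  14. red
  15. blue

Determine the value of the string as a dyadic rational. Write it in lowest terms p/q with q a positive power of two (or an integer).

Recurse on prefixes of the 15-edge string red red blue blue blue blue red blue blue red red blue red red blue:
v_1 [r]  L=[—]  R=[0]  so -1
v_2 [rr]  L=[—]  R=[-1 0]  so -2
v_3 [rrb]  L=[-2]  R=[-1 0]  so -3/2
v_4 [rrbb]  L=[-2 -3/2]  R=[-1 0]  so -5/4
v_5 [rrbbb]  L=[-2 -3/2 -5/4]  R=[-1 0]  so -9/8
v_6 [rrbbbb]  L=[-2 -3/2 -5/4 -9/8]  R=[-1 0]  so -17/16
v_7 [rrbbbbr]  L=[-2 -3/2 -5/4 -9/8]  R=[-17/16 -1 0]  so -35/32
v_8 [rrbbbbrb]  L=[-2 -3/2 -5/4 -9/8 -35/32]  R=[-17/16 -1 0]  so -69/64
v_9 [rrbbbbrbb]  L=[-2 -3/2 -5/4 -9/8 -35/32 -69/64]  R=[-17/16 -1 0]  so -137/128
v_10 [rrbbbbrbbr]  L=[-2 -3/2 -5/4 -9/8 -35/32 -69/64]  R=[-137/128 -17/16 -1 0]  so -275/256
v_11 [rrbbbbrbbrr]  L=[-2 -3/2 -5/4 -9/8 -35/32 -69/64]  R=[-275/256 -137/128 -17/16 -1 0]  so -551/512
v_12 [rrbbbbrbbrrb]  L=[-2 -3/2 -5/4 -9/8 -35/32 -69/64 -551/512]  R=[-275/256 -137/128 -17/16 -1 0]  so -1101/1024
v_13 [rrbbbbrbbrrbr]  L=[-2 -3/2 -5/4 -9/8 -35/32 -69/64 -551/512]  R=[-1101/1024 -275/256 -137/128 -17/16 -1 0]  so -2203/2048
v_14 [rrbbbbrbbrrbrr]  L=[-2 -3/2 -5/4 -9/8 -35/32 -69/64 -551/512]  R=[-2203/2048 -1101/1024 -275/256 -137/128 -17/16 -1 0]  so -4407/4096
v_15 [rrbbbbrbbrrbrrb]  L=[-2 -3/2 -5/4 -9/8 -35/32 -69/64 -551/512 -4407/4096]  R=[-2203/2048 -1101/1024 -275/256 -137/128 -17/16 -1 0]  so -8813/8192

-8813/8192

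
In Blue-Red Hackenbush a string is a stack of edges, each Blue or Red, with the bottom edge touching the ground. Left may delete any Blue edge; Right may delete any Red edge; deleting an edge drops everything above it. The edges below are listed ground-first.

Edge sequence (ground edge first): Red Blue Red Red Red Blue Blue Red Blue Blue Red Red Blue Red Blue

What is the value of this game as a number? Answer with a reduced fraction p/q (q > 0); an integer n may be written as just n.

Recurse on prefixes of the 15-edge string Red Blue Red Red Red Blue Blue Red Blue Blue Red Red Blue Red Blue:
1 of 15 · R · max L −∞ · min R 0 so -1
2 of 15 · RB · max L -1 · min R 0 so -1/2
3 of 15 · RBR · max L -1 · min R -1/2 so -3/4
4 of 15 · RBRR · max L -1 · min R -3/4 so -7/8
5 of 15 · RBRRR · max L -1 · min R -7/8 so -15/16
6 of 15 · RBRRRB · max L -15/16 · min R -7/8 so -29/32
7 of 15 · RBRRRBB · max L -29/32 · min R -7/8 so -57/64
8 of 15 · RBRRRBBR · max L -29/32 · min R -57/64 so -115/128
9 of 15 · RBRRRBBRB · max L -115/128 · min R -57/64 so -229/256
10 of 15 · RBRRRBBRBB · max L -229/256 · min R -57/64 so -457/512
11 of 15 · RBRRRBBRBBR · max L -229/256 · min R -457/512 so -915/1024
12 of 15 · RBRRRBBRBBRR · max L -229/256 · min R -915/1024 so -1831/2048
13 of 15 · RBRRRBBRBBRRB · max L -1831/2048 · min R -915/1024 so -3661/4096
14 of 15 · RBRRRBBRBBRRBR · max L -1831/2048 · min R -3661/4096 so -7323/8192
15 of 15 · RBRRRBBRBBRRBRB · max L -7323/8192 · min R -3661/4096 so -14645/16384

-14645/16384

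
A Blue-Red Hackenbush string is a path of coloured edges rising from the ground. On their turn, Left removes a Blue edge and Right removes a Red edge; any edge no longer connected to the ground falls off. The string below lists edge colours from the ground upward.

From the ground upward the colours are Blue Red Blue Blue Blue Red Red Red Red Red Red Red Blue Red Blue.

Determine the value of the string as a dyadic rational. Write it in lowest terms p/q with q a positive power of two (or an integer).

14347/16384

Build g(s[:k]) for k = 1..15, string s = Blue Red Blue Blue Blue Red Red Red Red Red Red Red Blue Red Blue.
edge 1 of 15 (Blue): { 0 | (no moves) } gives 1
edge 2 of 15 (Red): { 0 | 1 } gives 1/2
edge 3 of 15 (Blue): { 0 1/2 | 1 } gives 3/4
edge 4 of 15 (Blue): { 0 1/2 3/4 | 1 } gives 7/8
edge 5 of 15 (Blue): { 0 1/2 3/4 7/8 | 1 } gives 15/16
edge 6 of 15 (Red): { 0 1/2 3/4 7/8 | 15/16 1 } gives 29/32
edge 7 of 15 (Red): { 0 1/2 3/4 7/8 | 29/32 15/16 1 } gives 57/64
edge 8 of 15 (Red): { 0 1/2 3/4 7/8 | 57/64 29/32 15/16 1 } gives 113/128
edge 9 of 15 (Red): { 0 1/2 3/4 7/8 | 113/128 57/64 29/32 15/16 1 } gives 225/256
edge 10 of 15 (Red): { 0 1/2 3/4 7/8 | 225/256 113/128 57/64 29/32 15/16 1 } gives 449/512
edge 11 of 15 (Red): { 0 1/2 3/4 7/8 | 449/512 225/256 113/128 57/64 29/32 15/16 1 } gives 897/1024
edge 12 of 15 (Red): { 0 1/2 3/4 7/8 | 897/1024 449/512 225/256 113/128 57/64 29/32 15/16 1 } gives 1793/2048
edge 13 of 15 (Blue): { 0 1/2 3/4 7/8 1793/2048 | 897/1024 449/512 225/256 113/128 57/64 29/32 15/16 1 } gives 3587/4096
edge 14 of 15 (Red): { 0 1/2 3/4 7/8 1793/2048 | 3587/4096 897/1024 449/512 225/256 113/128 57/64 29/32 15/16 1 } gives 7173/8192
edge 15 of 15 (Blue): { 0 1/2 3/4 7/8 1793/2048 7173/8192 | 3587/4096 897/1024 449/512 225/256 113/128 57/64 29/32 15/16 1 } gives 14347/16384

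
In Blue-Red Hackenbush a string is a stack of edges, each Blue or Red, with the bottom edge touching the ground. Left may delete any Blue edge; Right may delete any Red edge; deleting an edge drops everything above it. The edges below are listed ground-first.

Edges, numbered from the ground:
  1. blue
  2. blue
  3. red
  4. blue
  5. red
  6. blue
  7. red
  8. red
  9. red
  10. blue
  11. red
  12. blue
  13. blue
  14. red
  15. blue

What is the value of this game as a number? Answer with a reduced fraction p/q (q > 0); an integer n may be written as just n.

b: Left { 0 }, Right { none } — simplest 1
bb: Left { 0,1 }, Right { none } — simplest 2
bbr: Left { 0,1 }, Right { 2 } — simplest 3/2
bbrb: Left { 0,1,3/2 }, Right { 2 } — simplest 7/4
bbrbr: Left { 0,1,3/2 }, Right { 7/4,2 } — simplest 13/8
bbrbrb: Left { 0,1,3/2,13/8 }, Right { 7/4,2 } — simplest 27/16
bbrbrbr: Left { 0,1,3/2,13/8 }, Right { 27/16,7/4,2 } — simplest 53/32
bbrbrbrr: Left { 0,1,3/2,13/8 }, Right { 53/32,27/16,7/4,2 } — simplest 105/64
bbrbrbrrr: Left { 0,1,3/2,13/8 }, Right { 105/64,53/32,27/16,7/4,2 } — simplest 209/128
bbrbrbrrrb: Left { 0,1,3/2,13/8,209/128 }, Right { 105/64,53/32,27/16,7/4,2 } — simplest 419/256
bbrbrbrrrbr: Left { 0,1,3/2,13/8,209/128 }, Right { 419/256,105/64,53/32,27/16,7/4,2 } — simplest 837/512
bbrbrbrrrbrb: Left { 0,1,3/2,13/8,209/128,837/512 }, Right { 419/256,105/64,53/32,27/16,7/4,2 } — simplest 1675/1024
bbrbrbrrrbrbb: Left { 0,1,3/2,13/8,209/128,837/512,1675/1024 }, Right { 419/256,105/64,53/32,27/16,7/4,2 } — simplest 3351/2048
bbrbrbrrrbrbbr: Left { 0,1,3/2,13/8,209/128,837/512,1675/1024 }, Right { 3351/2048,419/256,105/64,53/32,27/16,7/4,2 } — simplest 6701/4096
bbrbrbrrrbrbbrb: Left { 0,1,3/2,13/8,209/128,837/512,1675/1024,6701/4096 }, Right { 3351/2048,419/256,105/64,53/32,27/16,7/4,2 } — simplest 13403/8192

13403/8192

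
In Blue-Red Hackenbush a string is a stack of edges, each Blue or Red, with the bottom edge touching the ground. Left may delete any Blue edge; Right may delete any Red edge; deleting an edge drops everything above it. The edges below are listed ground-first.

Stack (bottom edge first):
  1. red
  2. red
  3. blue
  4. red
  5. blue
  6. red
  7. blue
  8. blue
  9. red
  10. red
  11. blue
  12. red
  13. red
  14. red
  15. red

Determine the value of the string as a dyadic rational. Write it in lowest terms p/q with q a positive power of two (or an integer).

step 1: add red to get r; options L={ · } R={ 0 } so -1
step 2: add red to get rr; options L={ · } R={ -1; 0 } so -2
step 3: add blue to get rrb; options L={ -2 } R={ -1; 0 } so -3/2
step 4: add red to get rrbr; options L={ -2 } R={ -3/2; -1; 0 } so -7/4
step 5: add blue to get rrbrb; options L={ -2; -7/4 } R={ -3/2; -1; 0 } so -13/8
step 6: add red to get rrbrbr; options L={ -2; -7/4 } R={ -13/8; -3/2; -1; 0 } so -27/16
step 7: add blue to get rrbrbrb; options L={ -2; -7/4; -27/16 } R={ -13/8; -3/2; -1; 0 } so -53/32
step 8: add blue to get rrbrbrbb; options L={ -2; -7/4; -27/16; -53/32 } R={ -13/8; -3/2; -1; 0 } so -105/64
step 9: add red to get rrbrbrbbr; options L={ -2; -7/4; -27/16; -53/32 } R={ -105/64; -13/8; -3/2; -1; 0 } so -211/128
step 10: add red to get rrbrbrbbrr; options L={ -2; -7/4; -27/16; -53/32 } R={ -211/128; -105/64; -13/8; -3/2; -1; 0 } so -423/256
step 11: add blue to get rrbrbrbbrrb; options L={ -2; -7/4; -27/16; -53/32; -423/256 } R={ -211/128; -105/64; -13/8; -3/2; -1; 0 } so -845/512
step 12: add red to get rrbrbrbbrrbr; options L={ -2; -7/4; -27/16; -53/32; -423/256 } R={ -845/512; -211/128; -105/64; -13/8; -3/2; -1; 0 } so -1691/1024
step 13: add red to get rrbrbrbbrrbrr; options L={ -2; -7/4; -27/16; -53/32; -423/256 } R={ -1691/1024; -845/512; -211/128; -105/64; -13/8; -3/2; -1; 0 } so -3383/2048
step 14: add red to get rrbrbrbbrrbrrr; options L={ -2; -7/4; -27/16; -53/32; -423/256 } R={ -3383/2048; -1691/1024; -845/512; -211/128; -105/64; -13/8; -3/2; -1; 0 } so -6767/4096
step 15: add red to get rrbrbrbbrrbrrrr; options L={ -2; -7/4; -27/16; -53/32; -423/256 } R={ -6767/4096; -3383/2048; -1691/1024; -845/512; -211/128; -105/64; -13/8; -3/2; -1; 0 } so -13535/8192

-13535/8192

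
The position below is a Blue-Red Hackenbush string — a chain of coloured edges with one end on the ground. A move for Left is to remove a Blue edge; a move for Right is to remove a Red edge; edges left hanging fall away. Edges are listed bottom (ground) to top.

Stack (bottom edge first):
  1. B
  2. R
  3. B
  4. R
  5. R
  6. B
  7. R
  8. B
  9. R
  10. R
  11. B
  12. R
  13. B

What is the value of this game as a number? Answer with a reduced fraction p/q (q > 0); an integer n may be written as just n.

Build v(s[:k]) for k = 1..13, string s = B R B R R B R B R R B R B.
v(B) = { 0 | — } — 1
v(BR) = { 0 | 1 } — 1/2
v(BRB) = { 0 1/2 | 1 } — 3/4
v(BRBR) = { 0 1/2 | 3/4 1 } — 5/8
v(BRBRR) = { 0 1/2 | 5/8 3/4 1 } — 9/16
v(BRBRRB) = { 0 1/2 9/16 | 5/8 3/4 1 } — 19/32
v(BRBRRBR) = { 0 1/2 9/16 | 19/32 5/8 3/4 1 } — 37/64
v(BRBRRBRB) = { 0 1/2 9/16 37/64 | 19/32 5/8 3/4 1 } — 75/128
v(BRBRRBRBR) = { 0 1/2 9/16 37/64 | 75/128 19/32 5/8 3/4 1 } — 149/256
v(BRBRRBRBRR) = { 0 1/2 9/16 37/64 | 149/256 75/128 19/32 5/8 3/4 1 } — 297/512
v(BRBRRBRBRRB) = { 0 1/2 9/16 37/64 297/512 | 149/256 75/128 19/32 5/8 3/4 1 } — 595/1024
v(BRBRRBRBRRBR) = { 0 1/2 9/16 37/64 297/512 | 595/1024 149/256 75/128 19/32 5/8 3/4 1 } — 1189/2048
v(BRBRRBRBRRBRB) = { 0 1/2 9/16 37/64 297/512 1189/2048 | 595/1024 149/256 75/128 19/32 5/8 3/4 1 } — 2379/4096

2379/4096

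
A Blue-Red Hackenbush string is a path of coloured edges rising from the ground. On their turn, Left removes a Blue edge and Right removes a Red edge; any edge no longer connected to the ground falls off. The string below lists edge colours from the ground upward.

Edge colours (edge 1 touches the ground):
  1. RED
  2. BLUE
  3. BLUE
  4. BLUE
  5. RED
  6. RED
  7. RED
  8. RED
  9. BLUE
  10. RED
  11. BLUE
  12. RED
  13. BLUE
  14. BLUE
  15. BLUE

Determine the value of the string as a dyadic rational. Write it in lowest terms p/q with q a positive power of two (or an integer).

G(R) = { (no moves) | 0 } gives -1
G(RB) = { -1 | 0 } gives -1/2
G(RBB) = { -1,-1/2 | 0 } gives -1/4
G(RBBB) = { -1,-1/2,-1/4 | 0 } gives -1/8
G(RBBBR) = { -1,-1/2,-1/4 | -1/8,0 } gives -3/16
G(RBBBRR) = { -1,-1/2,-1/4 | -3/16,-1/8,0 } gives -7/32
G(RBBBRRR) = { -1,-1/2,-1/4 | -7/32,-3/16,-1/8,0 } gives -15/64
G(RBBBRRRR) = { -1,-1/2,-1/4 | -15/64,-7/32,-3/16,-1/8,0 } gives -31/128
G(RBBBRRRRB) = { -1,-1/2,-1/4,-31/128 | -15/64,-7/32,-3/16,-1/8,0 } gives -61/256
G(RBBBRRRRBR) = { -1,-1/2,-1/4,-31/128 | -61/256,-15/64,-7/32,-3/16,-1/8,0 } gives -123/512
G(RBBBRRRRBRB) = { -1,-1/2,-1/4,-31/128,-123/512 | -61/256,-15/64,-7/32,-3/16,-1/8,0 } gives -245/1024
G(RBBBRRRRBRBR) = { -1,-1/2,-1/4,-31/128,-123/512 | -245/1024,-61/256,-15/64,-7/32,-3/16,-1/8,0 } gives -491/2048
G(RBBBRRRRBRBRB) = { -1,-1/2,-1/4,-31/128,-123/512,-491/2048 | -245/1024,-61/256,-15/64,-7/32,-3/16,-1/8,0 } gives -981/4096
G(RBBBRRRRBRBRBB) = { -1,-1/2,-1/4,-31/128,-123/512,-491/2048,-981/4096 | -245/1024,-61/256,-15/64,-7/32,-3/16,-1/8,0 } gives -1961/8192
G(RBBBRRRRBRBRBBB) = { -1,-1/2,-1/4,-31/128,-123/512,-491/2048,-981/4096,-1961/8192 | -245/1024,-61/256,-15/64,-7/32,-3/16,-1/8,0 } gives -3921/16384

-3921/16384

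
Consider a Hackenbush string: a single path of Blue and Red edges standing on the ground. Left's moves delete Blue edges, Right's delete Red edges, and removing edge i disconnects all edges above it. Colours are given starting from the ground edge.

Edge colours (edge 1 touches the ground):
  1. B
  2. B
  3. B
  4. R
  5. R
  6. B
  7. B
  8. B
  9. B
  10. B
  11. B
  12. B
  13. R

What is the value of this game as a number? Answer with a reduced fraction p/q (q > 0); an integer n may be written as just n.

step 1: add B to get B; options L={ 0 } R={ — } — 1
step 2: add B to get BB; options L={ 0 1 } R={ — } — 2
step 3: add B to get BBB; options L={ 0 1 2 } R={ — } — 3
step 4: add R to get BBBR; options L={ 0 1 2 } R={ 3 } — 5/2
step 5: add R to get BBBRR; options L={ 0 1 2 } R={ 5/2 3 } — 9/4
step 6: add B to get BBBRRB; options L={ 0 1 2 9/4 } R={ 5/2 3 } — 19/8
step 7: add B to get BBBRRBB; options L={ 0 1 2 9/4 19/8 } R={ 5/2 3 } — 39/16
step 8: add B to get BBBRRBBB; options L={ 0 1 2 9/4 19/8 39/16 } R={ 5/2 3 } — 79/32
step 9: add B to get BBBRRBBBB; options L={ 0 1 2 9/4 19/8 39/16 79/32 } R={ 5/2 3 } — 159/64
step 10: add B to get BBBRRBBBBB; options L={ 0 1 2 9/4 19/8 39/16 79/32 159/64 } R={ 5/2 3 } — 319/128
step 11: add B to get BBBRRBBBBBB; options L={ 0 1 2 9/4 19/8 39/16 79/32 159/64 319/128 } R={ 5/2 3 } — 639/256
step 12: add B to get BBBRRBBBBBBB; options L={ 0 1 2 9/4 19/8 39/16 79/32 159/64 319/128 639/256 } R={ 5/2 3 } — 1279/512
step 13: add R to get BBBRRBBBBBBBR; options L={ 0 1 2 9/4 19/8 39/16 79/32 159/64 319/128 639/256 } R={ 1279/512 5/2 3 } — 2557/1024

2557/1024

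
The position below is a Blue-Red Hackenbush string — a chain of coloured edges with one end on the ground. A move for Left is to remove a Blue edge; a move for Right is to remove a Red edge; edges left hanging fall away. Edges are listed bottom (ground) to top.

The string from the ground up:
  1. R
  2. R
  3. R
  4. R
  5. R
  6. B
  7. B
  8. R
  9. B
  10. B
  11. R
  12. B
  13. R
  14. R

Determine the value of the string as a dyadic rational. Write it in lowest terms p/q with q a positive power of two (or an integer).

-2199/512

Prefix values for R R R R R B B R B B R B R R via {L|R} + simplicity:
step 1: add R to get R; options L={ ∅ } R={ 0 } = -1
step 2: add R to get RR; options L={ ∅ } R={ -1, 0 } = -2
step 3: add R to get RRR; options L={ ∅ } R={ -2, -1, 0 } = -3
step 4: add R to get RRRR; options L={ ∅ } R={ -3, -2, -1, 0 } = -4
step 5: add R to get RRRRR; options L={ ∅ } R={ -4, -3, -2, -1, 0 } = -5
step 6: add B to get RRRRRB; options L={ -5 } R={ -4, -3, -2, -1, 0 } = -9/2
step 7: add B to get RRRRRBB; options L={ -5, -9/2 } R={ -4, -3, -2, -1, 0 } = -17/4
step 8: add R to get RRRRRBBR; options L={ -5, -9/2 } R={ -17/4, -4, -3, -2, -1, 0 } = -35/8
step 9: add B to get RRRRRBBRB; options L={ -5, -9/2, -35/8 } R={ -17/4, -4, -3, -2, -1, 0 } = -69/16
step 10: add B to get RRRRRBBRBB; options L={ -5, -9/2, -35/8, -69/16 } R={ -17/4, -4, -3, -2, -1, 0 } = -137/32
step 11: add R to get RRRRRBBRBBR; options L={ -5, -9/2, -35/8, -69/16 } R={ -137/32, -17/4, -4, -3, -2, -1, 0 } = -275/64
step 12: add B to get RRRRRBBRBBRB; options L={ -5, -9/2, -35/8, -69/16, -275/64 } R={ -137/32, -17/4, -4, -3, -2, -1, 0 } = -549/128
step 13: add R to get RRRRRBBRBBRBR; options L={ -5, -9/2, -35/8, -69/16, -275/64 } R={ -549/128, -137/32, -17/4, -4, -3, -2, -1, 0 } = -1099/256
step 14: add R to get RRRRRBBRBBRBRR; options L={ -5, -9/2, -35/8, -69/16, -275/64 } R={ -1099/256, -549/128, -137/32, -17/4, -4, -3, -2, -1, 0 } = -2199/512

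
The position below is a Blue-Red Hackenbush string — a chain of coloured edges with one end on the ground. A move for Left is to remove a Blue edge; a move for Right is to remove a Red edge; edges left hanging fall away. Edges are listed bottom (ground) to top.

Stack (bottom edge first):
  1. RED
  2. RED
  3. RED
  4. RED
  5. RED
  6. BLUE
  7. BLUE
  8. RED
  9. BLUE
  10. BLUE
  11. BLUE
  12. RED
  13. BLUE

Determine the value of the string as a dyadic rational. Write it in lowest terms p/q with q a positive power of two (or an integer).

Build val(s[:k]) for k = 1..13, string s = RED RED RED RED RED BLUE BLUE RED BLUE BLUE BLUE RED BLUE.
step 1: add RED to get R; options L={ ∅ } R={ 0 } -> -1
step 2: add RED to get RR; options L={ ∅ } R={ -1, 0 } -> -2
step 3: add RED to get RRR; options L={ ∅ } R={ -2, -1, 0 } -> -3
step 4: add RED to get RRRR; options L={ ∅ } R={ -3, -2, -1, 0 } -> -4
step 5: add RED to get RRRRR; options L={ ∅ } R={ -4, -3, -2, -1, 0 } -> -5
step 6: add BLUE to get RRRRRB; options L={ -5 } R={ -4, -3, -2, -1, 0 } -> -9/2
step 7: add BLUE to get RRRRRBB; options L={ -5, -9/2 } R={ -4, -3, -2, -1, 0 } -> -17/4
step 8: add RED to get RRRRRBBR; options L={ -5, -9/2 } R={ -17/4, -4, -3, -2, -1, 0 } -> -35/8
step 9: add BLUE to get RRRRRBBRB; options L={ -5, -9/2, -35/8 } R={ -17/4, -4, -3, -2, -1, 0 } -> -69/16
step 10: add BLUE to get RRRRRBBRBB; options L={ -5, -9/2, -35/8, -69/16 } R={ -17/4, -4, -3, -2, -1, 0 } -> -137/32
step 11: add BLUE to get RRRRRBBRBBB; options L={ -5, -9/2, -35/8, -69/16, -137/32 } R={ -17/4, -4, -3, -2, -1, 0 } -> -273/64
step 12: add RED to get RRRRRBBRBBBR; options L={ -5, -9/2, -35/8, -69/16, -137/32 } R={ -273/64, -17/4, -4, -3, -2, -1, 0 } -> -547/128
step 13: add BLUE to get RRRRRBBRBBBRB; options L={ -5, -9/2, -35/8, -69/16, -137/32, -547/128 } R={ -273/64, -17/4, -4, -3, -2, -1, 0 } -> -1093/256

-1093/256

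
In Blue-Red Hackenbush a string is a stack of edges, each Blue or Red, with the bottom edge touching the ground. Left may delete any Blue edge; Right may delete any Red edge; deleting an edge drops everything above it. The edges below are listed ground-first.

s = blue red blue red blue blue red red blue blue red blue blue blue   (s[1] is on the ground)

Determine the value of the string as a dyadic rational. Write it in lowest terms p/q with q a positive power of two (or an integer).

Build v(s[:k]) for k = 1..14, string s = blue red blue red blue blue red red blue blue red blue blue blue.
v(b) = { 0 | ∅ } = 1
v(br) = { 0 | 1 } = 1/2
v(brb) = { 0,1/2 | 1 } = 3/4
v(brbr) = { 0,1/2 | 3/4,1 } = 5/8
v(brbrb) = { 0,1/2,5/8 | 3/4,1 } = 11/16
v(brbrbb) = { 0,1/2,5/8,11/16 | 3/4,1 } = 23/32
v(brbrbbr) = { 0,1/2,5/8,11/16 | 23/32,3/4,1 } = 45/64
v(brbrbbrr) = { 0,1/2,5/8,11/16 | 45/64,23/32,3/4,1 } = 89/128
v(brbrbbrrb) = { 0,1/2,5/8,11/16,89/128 | 45/64,23/32,3/4,1 } = 179/256
v(brbrbbrrbb) = { 0,1/2,5/8,11/16,89/128,179/256 | 45/64,23/32,3/4,1 } = 359/512
v(brbrbbrrbbr) = { 0,1/2,5/8,11/16,89/128,179/256 | 359/512,45/64,23/32,3/4,1 } = 717/1024
v(brbrbbrrbbrb) = { 0,1/2,5/8,11/16,89/128,179/256,717/1024 | 359/512,45/64,23/32,3/4,1 } = 1435/2048
v(brbrbbrrbbrbb) = { 0,1/2,5/8,11/16,89/128,179/256,717/1024,1435/2048 | 359/512,45/64,23/32,3/4,1 } = 2871/4096
v(brbrbbrrbbrbbb) = { 0,1/2,5/8,11/16,89/128,179/256,717/1024,1435/2048,2871/4096 | 359/512,45/64,23/32,3/4,1 } = 5743/8192

5743/8192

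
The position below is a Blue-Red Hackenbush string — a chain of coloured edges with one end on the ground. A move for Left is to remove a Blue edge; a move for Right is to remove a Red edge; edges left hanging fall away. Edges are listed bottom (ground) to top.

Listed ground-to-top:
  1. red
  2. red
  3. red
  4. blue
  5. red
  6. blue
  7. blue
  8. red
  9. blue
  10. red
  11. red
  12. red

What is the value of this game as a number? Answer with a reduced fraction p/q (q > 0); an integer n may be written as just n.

-1327/512

Recurse on prefixes of the 12-edge string red red red blue red blue blue red blue red red red:
step 1: add red to get r; options L={ · } R={ 0 } gives -1
step 2: add red to get rr; options L={ · } R={ -1,0 } gives -2
step 3: add red to get rrr; options L={ · } R={ -2,-1,0 } gives -3
step 4: add blue to get rrrb; options L={ -3 } R={ -2,-1,0 } gives -5/2
step 5: add red to get rrrbr; options L={ -3 } R={ -5/2,-2,-1,0 } gives -11/4
step 6: add blue to get rrrbrb; options L={ -3,-11/4 } R={ -5/2,-2,-1,0 } gives -21/8
step 7: add blue to get rrrbrbb; options L={ -3,-11/4,-21/8 } R={ -5/2,-2,-1,0 } gives -41/16
step 8: add red to get rrrbrbbr; options L={ -3,-11/4,-21/8 } R={ -41/16,-5/2,-2,-1,0 } gives -83/32
step 9: add blue to get rrrbrbbrb; options L={ -3,-11/4,-21/8,-83/32 } R={ -41/16,-5/2,-2,-1,0 } gives -165/64
step 10: add red to get rrrbrbbrbr; options L={ -3,-11/4,-21/8,-83/32 } R={ -165/64,-41/16,-5/2,-2,-1,0 } gives -331/128
step 11: add red to get rrrbrbbrbrr; options L={ -3,-11/4,-21/8,-83/32 } R={ -331/128,-165/64,-41/16,-5/2,-2,-1,0 } gives -663/256
step 12: add red to get rrrbrbbrbrrr; options L={ -3,-11/4,-21/8,-83/32 } R={ -663/256,-331/128,-165/64,-41/16,-5/2,-2,-1,0 } gives -1327/512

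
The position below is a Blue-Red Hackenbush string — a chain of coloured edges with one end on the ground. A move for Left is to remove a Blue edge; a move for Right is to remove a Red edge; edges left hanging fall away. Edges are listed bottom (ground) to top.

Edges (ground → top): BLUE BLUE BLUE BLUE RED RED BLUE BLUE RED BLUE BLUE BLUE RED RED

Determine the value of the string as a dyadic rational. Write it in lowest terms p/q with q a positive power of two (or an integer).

3513/1024

Build v(s[:k]) for k = 1..14, string s = BLUE BLUE BLUE BLUE RED RED BLUE BLUE RED BLUE BLUE BLUE RED RED.
edge 1 of 14 (BLUE): { 0 | (no moves) } → 1
edge 2 of 14 (BLUE): { 0; 1 | (no moves) } → 2
edge 3 of 14 (BLUE): { 0; 1; 2 | (no moves) } → 3
edge 4 of 14 (BLUE): { 0; 1; 2; 3 | (no moves) } → 4
edge 5 of 14 (RED): { 0; 1; 2; 3 | 4 } → 7/2
edge 6 of 14 (RED): { 0; 1; 2; 3 | 7/2; 4 } → 13/4
edge 7 of 14 (BLUE): { 0; 1; 2; 3; 13/4 | 7/2; 4 } → 27/8
edge 8 of 14 (BLUE): { 0; 1; 2; 3; 13/4; 27/8 | 7/2; 4 } → 55/16
edge 9 of 14 (RED): { 0; 1; 2; 3; 13/4; 27/8 | 55/16; 7/2; 4 } → 109/32
edge 10 of 14 (BLUE): { 0; 1; 2; 3; 13/4; 27/8; 109/32 | 55/16; 7/2; 4 } → 219/64
edge 11 of 14 (BLUE): { 0; 1; 2; 3; 13/4; 27/8; 109/32; 219/64 | 55/16; 7/2; 4 } → 439/128
edge 12 of 14 (BLUE): { 0; 1; 2; 3; 13/4; 27/8; 109/32; 219/64; 439/128 | 55/16; 7/2; 4 } → 879/256
edge 13 of 14 (RED): { 0; 1; 2; 3; 13/4; 27/8; 109/32; 219/64; 439/128 | 879/256; 55/16; 7/2; 4 } → 1757/512
edge 14 of 14 (RED): { 0; 1; 2; 3; 13/4; 27/8; 109/32; 219/64; 439/128 | 1757/512; 879/256; 55/16; 7/2; 4 } → 3513/1024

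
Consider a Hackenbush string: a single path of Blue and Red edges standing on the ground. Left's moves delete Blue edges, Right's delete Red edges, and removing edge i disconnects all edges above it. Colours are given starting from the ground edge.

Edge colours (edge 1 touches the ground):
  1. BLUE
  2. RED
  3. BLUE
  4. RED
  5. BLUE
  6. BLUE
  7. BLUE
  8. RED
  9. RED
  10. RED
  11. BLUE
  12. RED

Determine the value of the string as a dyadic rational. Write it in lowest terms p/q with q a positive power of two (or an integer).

1477/2048

v_1 [B]  L=[0]  R=[—]  -> 1
v_2 [BR]  L=[0]  R=[1]  -> 1/2
v_3 [BRB]  L=[0; 1/2]  R=[1]  -> 3/4
v_4 [BRBR]  L=[0; 1/2]  R=[3/4; 1]  -> 5/8
v_5 [BRBRB]  L=[0; 1/2; 5/8]  R=[3/4; 1]  -> 11/16
v_6 [BRBRBB]  L=[0; 1/2; 5/8; 11/16]  R=[3/4; 1]  -> 23/32
v_7 [BRBRBBB]  L=[0; 1/2; 5/8; 11/16; 23/32]  R=[3/4; 1]  -> 47/64
v_8 [BRBRBBBR]  L=[0; 1/2; 5/8; 11/16; 23/32]  R=[47/64; 3/4; 1]  -> 93/128
v_9 [BRBRBBBRR]  L=[0; 1/2; 5/8; 11/16; 23/32]  R=[93/128; 47/64; 3/4; 1]  -> 185/256
v_10 [BRBRBBBRRR]  L=[0; 1/2; 5/8; 11/16; 23/32]  R=[185/256; 93/128; 47/64; 3/4; 1]  -> 369/512
v_11 [BRBRBBBRRRB]  L=[0; 1/2; 5/8; 11/16; 23/32; 369/512]  R=[185/256; 93/128; 47/64; 3/4; 1]  -> 739/1024
v_12 [BRBRBBBRRRBR]  L=[0; 1/2; 5/8; 11/16; 23/32; 369/512]  R=[739/1024; 185/256; 93/128; 47/64; 3/4; 1]  -> 1477/2048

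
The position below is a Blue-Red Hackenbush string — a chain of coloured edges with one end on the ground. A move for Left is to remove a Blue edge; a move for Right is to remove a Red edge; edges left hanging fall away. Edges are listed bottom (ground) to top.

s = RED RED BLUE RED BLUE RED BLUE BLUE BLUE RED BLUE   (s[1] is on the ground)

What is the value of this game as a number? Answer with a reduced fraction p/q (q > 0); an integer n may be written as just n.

1 of 11 · R · max L −∞ · min R 0 so -1
2 of 11 · RR · max L −∞ · min R -1 so -2
3 of 11 · RRB · max L -2 · min R -1 so -3/2
4 of 11 · RRBR · max L -2 · min R -3/2 so -7/4
5 of 11 · RRBRB · max L -7/4 · min R -3/2 so -13/8
6 of 11 · RRBRBR · max L -7/4 · min R -13/8 so -27/16
7 of 11 · RRBRBRB · max L -27/16 · min R -13/8 so -53/32
8 of 11 · RRBRBRBB · max L -53/32 · min R -13/8 so -105/64
9 of 11 · RRBRBRBBB · max L -105/64 · min R -13/8 so -209/128
10 of 11 · RRBRBRBBBR · max L -105/64 · min R -209/128 so -419/256
11 of 11 · RRBRBRBBBRB · max L -419/256 · min R -209/128 so -837/512

-837/512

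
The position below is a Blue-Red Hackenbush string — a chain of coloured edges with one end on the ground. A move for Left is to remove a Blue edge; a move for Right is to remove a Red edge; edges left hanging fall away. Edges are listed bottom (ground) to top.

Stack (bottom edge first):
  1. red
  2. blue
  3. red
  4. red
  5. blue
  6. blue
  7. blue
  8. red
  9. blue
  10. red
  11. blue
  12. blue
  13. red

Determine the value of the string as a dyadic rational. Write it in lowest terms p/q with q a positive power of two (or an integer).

-3155/4096

val_1 [r]  L=[none]  R=[0]  = -1
val_2 [rb]  L=[-1]  R=[0]  = -1/2
val_3 [rbr]  L=[-1]  R=[-1/2, 0]  = -3/4
val_4 [rbrr]  L=[-1]  R=[-3/4, -1/2, 0]  = -7/8
val_5 [rbrrb]  L=[-1, -7/8]  R=[-3/4, -1/2, 0]  = -13/16
val_6 [rbrrbb]  L=[-1, -7/8, -13/16]  R=[-3/4, -1/2, 0]  = -25/32
val_7 [rbrrbbb]  L=[-1, -7/8, -13/16, -25/32]  R=[-3/4, -1/2, 0]  = -49/64
val_8 [rbrrbbbr]  L=[-1, -7/8, -13/16, -25/32]  R=[-49/64, -3/4, -1/2, 0]  = -99/128
val_9 [rbrrbbbrb]  L=[-1, -7/8, -13/16, -25/32, -99/128]  R=[-49/64, -3/4, -1/2, 0]  = -197/256
val_10 [rbrrbbbrbr]  L=[-1, -7/8, -13/16, -25/32, -99/128]  R=[-197/256, -49/64, -3/4, -1/2, 0]  = -395/512
val_11 [rbrrbbbrbrb]  L=[-1, -7/8, -13/16, -25/32, -99/128, -395/512]  R=[-197/256, -49/64, -3/4, -1/2, 0]  = -789/1024
val_12 [rbrrbbbrbrbb]  L=[-1, -7/8, -13/16, -25/32, -99/128, -395/512, -789/1024]  R=[-197/256, -49/64, -3/4, -1/2, 0]  = -1577/2048
val_13 [rbrrbbbrbrbbr]  L=[-1, -7/8, -13/16, -25/32, -99/128, -395/512, -789/1024]  R=[-1577/2048, -197/256, -49/64, -3/4, -1/2, 0]  = -3155/4096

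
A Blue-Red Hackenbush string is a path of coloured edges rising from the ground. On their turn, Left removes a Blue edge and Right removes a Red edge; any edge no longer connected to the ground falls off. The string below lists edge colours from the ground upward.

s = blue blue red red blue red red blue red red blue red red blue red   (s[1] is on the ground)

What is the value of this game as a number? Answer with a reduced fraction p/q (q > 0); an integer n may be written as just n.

step 1: add blue to get b; options L={ 0 } R={ none } ⇒ 1
step 2: add blue to get bb; options L={ 0; 1 } R={ none } ⇒ 2
step 3: add red to get bbr; options L={ 0; 1 } R={ 2 } ⇒ 3/2
step 4: add red to get bbrr; options L={ 0; 1 } R={ 3/2; 2 } ⇒ 5/4
step 5: add blue to get bbrrb; options L={ 0; 1; 5/4 } R={ 3/2; 2 } ⇒ 11/8
step 6: add red to get bbrrbr; options L={ 0; 1; 5/4 } R={ 11/8; 3/2; 2 } ⇒ 21/16
step 7: add red to get bbrrbrr; options L={ 0; 1; 5/4 } R={ 21/16; 11/8; 3/2; 2 } ⇒ 41/32
step 8: add blue to get bbrrbrrb; options L={ 0; 1; 5/4; 41/32 } R={ 21/16; 11/8; 3/2; 2 } ⇒ 83/64
step 9: add red to get bbrrbrrbr; options L={ 0; 1; 5/4; 41/32 } R={ 83/64; 21/16; 11/8; 3/2; 2 } ⇒ 165/128
step 10: add red to get bbrrbrrbrr; options L={ 0; 1; 5/4; 41/32 } R={ 165/128; 83/64; 21/16; 11/8; 3/2; 2 } ⇒ 329/256
step 11: add blue to get bbrrbrrbrrb; options L={ 0; 1; 5/4; 41/32; 329/256 } R={ 165/128; 83/64; 21/16; 11/8; 3/2; 2 } ⇒ 659/512
step 12: add red to get bbrrbrrbrrbr; options L={ 0; 1; 5/4; 41/32; 329/256 } R={ 659/512; 165/128; 83/64; 21/16; 11/8; 3/2; 2 } ⇒ 1317/1024
step 13: add red to get bbrrbrrbrrbrr; options L={ 0; 1; 5/4; 41/32; 329/256 } R={ 1317/1024; 659/512; 165/128; 83/64; 21/16; 11/8; 3/2; 2 } ⇒ 2633/2048
step 14: add blue to get bbrrbrrbrrbrrb; options L={ 0; 1; 5/4; 41/32; 329/256; 2633/2048 } R={ 1317/1024; 659/512; 165/128; 83/64; 21/16; 11/8; 3/2; 2 } ⇒ 5267/4096
step 15: add red to get bbrrbrrbrrbrrbr; options L={ 0; 1; 5/4; 41/32; 329/256; 2633/2048 } R={ 5267/4096; 1317/1024; 659/512; 165/128; 83/64; 21/16; 11/8; 3/2; 2 } ⇒ 10533/8192

10533/8192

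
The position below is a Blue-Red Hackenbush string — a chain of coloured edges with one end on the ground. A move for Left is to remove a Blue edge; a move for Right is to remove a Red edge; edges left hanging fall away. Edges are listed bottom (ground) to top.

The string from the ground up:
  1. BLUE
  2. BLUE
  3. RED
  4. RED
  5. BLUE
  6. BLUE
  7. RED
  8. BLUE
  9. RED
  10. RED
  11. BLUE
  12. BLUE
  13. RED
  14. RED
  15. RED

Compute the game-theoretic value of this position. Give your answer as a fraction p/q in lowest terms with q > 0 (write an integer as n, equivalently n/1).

11569/8192

Recurse on prefixes of the 15-edge string BLUE BLUE RED RED BLUE BLUE RED BLUE RED RED BLUE BLUE RED RED RED:
step 1: add BLUE to get B; options L={ 0 } R={  } ⇒ 1
step 2: add BLUE to get BB; options L={ 0, 1 } R={  } ⇒ 2
step 3: add RED to get BBR; options L={ 0, 1 } R={ 2 } ⇒ 3/2
step 4: add RED to get BBRR; options L={ 0, 1 } R={ 3/2, 2 } ⇒ 5/4
step 5: add BLUE to get BBRRB; options L={ 0, 1, 5/4 } R={ 3/2, 2 } ⇒ 11/8
step 6: add BLUE to get BBRRBB; options L={ 0, 1, 5/4, 11/8 } R={ 3/2, 2 } ⇒ 23/16
step 7: add RED to get BBRRBBR; options L={ 0, 1, 5/4, 11/8 } R={ 23/16, 3/2, 2 } ⇒ 45/32
step 8: add BLUE to get BBRRBBRB; options L={ 0, 1, 5/4, 11/8, 45/32 } R={ 23/16, 3/2, 2 } ⇒ 91/64
step 9: add RED to get BBRRBBRBR; options L={ 0, 1, 5/4, 11/8, 45/32 } R={ 91/64, 23/16, 3/2, 2 } ⇒ 181/128
step 10: add RED to get BBRRBBRBRR; options L={ 0, 1, 5/4, 11/8, 45/32 } R={ 181/128, 91/64, 23/16, 3/2, 2 } ⇒ 361/256
step 11: add BLUE to get BBRRBBRBRRB; options L={ 0, 1, 5/4, 11/8, 45/32, 361/256 } R={ 181/128, 91/64, 23/16, 3/2, 2 } ⇒ 723/512
step 12: add BLUE to get BBRRBBRBRRBB; options L={ 0, 1, 5/4, 11/8, 45/32, 361/256, 723/512 } R={ 181/128, 91/64, 23/16, 3/2, 2 } ⇒ 1447/1024
step 13: add RED to get BBRRBBRBRRBBR; options L={ 0, 1, 5/4, 11/8, 45/32, 361/256, 723/512 } R={ 1447/1024, 181/128, 91/64, 23/16, 3/2, 2 } ⇒ 2893/2048
step 14: add RED to get BBRRBBRBRRBBRR; options L={ 0, 1, 5/4, 11/8, 45/32, 361/256, 723/512 } R={ 2893/2048, 1447/1024, 181/128, 91/64, 23/16, 3/2, 2 } ⇒ 5785/4096
step 15: add RED to get BBRRBBRBRRBBRRR; options L={ 0, 1, 5/4, 11/8, 45/32, 361/256, 723/512 } R={ 5785/4096, 2893/2048, 1447/1024, 181/128, 91/64, 23/16, 3/2, 2 } ⇒ 11569/8192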